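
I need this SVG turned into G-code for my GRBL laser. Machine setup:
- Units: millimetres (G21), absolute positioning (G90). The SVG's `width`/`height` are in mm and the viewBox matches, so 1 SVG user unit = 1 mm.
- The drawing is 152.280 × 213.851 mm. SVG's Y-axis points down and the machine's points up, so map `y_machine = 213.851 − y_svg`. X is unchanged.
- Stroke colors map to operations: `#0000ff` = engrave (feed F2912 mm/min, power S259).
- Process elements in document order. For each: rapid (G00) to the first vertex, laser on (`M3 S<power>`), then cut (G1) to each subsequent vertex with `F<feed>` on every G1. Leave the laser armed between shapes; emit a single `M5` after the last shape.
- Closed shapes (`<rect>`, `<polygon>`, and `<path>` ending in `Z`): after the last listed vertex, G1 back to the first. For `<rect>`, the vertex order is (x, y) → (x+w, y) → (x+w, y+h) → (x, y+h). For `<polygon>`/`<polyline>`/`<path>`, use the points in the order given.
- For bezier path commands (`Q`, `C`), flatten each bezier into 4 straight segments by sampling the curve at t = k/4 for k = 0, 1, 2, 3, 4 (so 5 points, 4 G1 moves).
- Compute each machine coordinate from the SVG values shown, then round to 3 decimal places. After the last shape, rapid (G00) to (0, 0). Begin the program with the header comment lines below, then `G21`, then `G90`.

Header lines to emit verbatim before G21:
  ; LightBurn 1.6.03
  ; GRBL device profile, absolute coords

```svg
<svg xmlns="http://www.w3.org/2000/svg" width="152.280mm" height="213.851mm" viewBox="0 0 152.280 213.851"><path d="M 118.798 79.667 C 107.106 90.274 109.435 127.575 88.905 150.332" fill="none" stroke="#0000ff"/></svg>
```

; LightBurn 1.6.03
; GRBL device profile, absolute coords
G21
G90
G00 X118.798 Y134.184
M3 S259
G1 X112.082 Y121.868 F2912
G1 X107.166 Y103.408 F2912
G1 X100.593 Y82.669 F2912
G1 X88.905 Y63.519 F2912
M5
G00 X0.000 Y0.000

1 u = 1 mm; y_m = 213.851 − y.

[1] `<path>` cubic bezier, #0000ff→engrave S259 F2912: (118.798,134.184) → (112.082,121.868) → (107.166,103.408) → (100.593,82.669) → (88.905,63.519)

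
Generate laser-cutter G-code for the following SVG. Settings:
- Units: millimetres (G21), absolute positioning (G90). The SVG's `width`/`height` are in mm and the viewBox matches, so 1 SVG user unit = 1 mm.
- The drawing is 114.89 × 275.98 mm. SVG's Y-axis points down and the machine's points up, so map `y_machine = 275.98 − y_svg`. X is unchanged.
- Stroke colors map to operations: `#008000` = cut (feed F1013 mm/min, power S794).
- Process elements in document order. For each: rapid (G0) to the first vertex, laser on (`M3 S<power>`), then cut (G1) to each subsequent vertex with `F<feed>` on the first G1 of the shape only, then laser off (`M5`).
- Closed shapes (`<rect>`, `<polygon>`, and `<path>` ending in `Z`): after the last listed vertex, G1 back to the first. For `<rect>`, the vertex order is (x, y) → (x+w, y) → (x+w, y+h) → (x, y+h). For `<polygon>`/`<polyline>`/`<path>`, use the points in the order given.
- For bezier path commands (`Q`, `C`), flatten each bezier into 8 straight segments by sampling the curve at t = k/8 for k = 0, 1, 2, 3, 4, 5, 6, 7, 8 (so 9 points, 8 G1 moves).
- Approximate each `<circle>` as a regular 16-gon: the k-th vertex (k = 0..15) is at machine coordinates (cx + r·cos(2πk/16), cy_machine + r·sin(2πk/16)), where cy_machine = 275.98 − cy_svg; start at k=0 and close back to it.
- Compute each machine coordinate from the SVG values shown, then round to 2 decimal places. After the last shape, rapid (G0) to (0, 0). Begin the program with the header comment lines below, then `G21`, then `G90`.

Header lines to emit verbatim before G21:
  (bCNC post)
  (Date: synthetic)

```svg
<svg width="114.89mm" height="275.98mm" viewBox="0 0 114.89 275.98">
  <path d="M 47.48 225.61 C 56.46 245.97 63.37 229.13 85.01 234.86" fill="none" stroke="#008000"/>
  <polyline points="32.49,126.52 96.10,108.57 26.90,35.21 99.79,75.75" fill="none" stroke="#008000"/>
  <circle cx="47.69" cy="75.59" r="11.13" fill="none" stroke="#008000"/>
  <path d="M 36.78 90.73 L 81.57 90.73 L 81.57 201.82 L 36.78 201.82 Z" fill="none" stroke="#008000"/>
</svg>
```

1 u = 1 mm; y_m = 275.98 − y.

[1] `<path>` cubic bezier, #008000→cut S794 F1013: (47.48,50.37) → (50.78,44.36) → (54.09,41.14) → (57.60,40.01) → (61.50,40.26) → (65.99,41.20) → (71.28,42.12) → (77.55,42.33) → (85.01,41.12)

[2] `<polyline>` open polyline, #008000→cut S794 F1013: (32.49,149.46) → (96.10,167.41) → (26.90,240.77) → (99.79,200.23)

[3] `<circle>` circle, #008000→cut S794 F1013: (58.82,200.39) → (57.97,204.65) → (55.56,208.26) → (51.95,210.67) → (47.69,211.52) → (43.43,210.67) → (39.82,208.26) → (37.41,204.65) → (36.56,200.39) → (37.41,196.13) → (39.82,192.52) → (43.43,190.11) → (47.69,189.26) → (51.95,190.11) → (55.56,192.52) → (57.97,196.13) → (58.82,200.39) (closed)

[4] `<path>` rectangle, #008000→cut S794 F1013: (36.78,185.25) → (81.57,185.25) → (81.57,74.16) → (36.78,74.16) → (36.78,185.25) (closed)

(bCNC post)
(Date: synthetic)
G21
G90
G0 X47.48 Y50.37
M3 S794
G1 X50.78 Y44.36 F1013
G1 X54.09 Y41.14
G1 X57.60 Y40.01
G1 X61.50 Y40.26
G1 X65.99 Y41.20
G1 X71.28 Y42.12
G1 X77.55 Y42.33
G1 X85.01 Y41.12
M5
G0 X32.49 Y149.46
M3 S794
G1 X96.10 Y167.41 F1013
G1 X26.90 Y240.77
G1 X99.79 Y200.23
M5
G0 X58.82 Y200.39
M3 S794
G1 X57.97 Y204.65 F1013
G1 X55.56 Y208.26
G1 X51.95 Y210.67
G1 X47.69 Y211.52
G1 X43.43 Y210.67
G1 X39.82 Y208.26
G1 X37.41 Y204.65
G1 X36.56 Y200.39
G1 X37.41 Y196.13
G1 X39.82 Y192.52
G1 X43.43 Y190.11
G1 X47.69 Y189.26
G1 X51.95 Y190.11
G1 X55.56 Y192.52
G1 X57.97 Y196.13
G1 X58.82 Y200.39
M5
G0 X36.78 Y185.25
M3 S794
G1 X81.57 Y185.25 F1013
G1 X81.57 Y74.16
G1 X36.78 Y74.16
G1 X36.78 Y185.25
M5
G0 X0.00 Y0.00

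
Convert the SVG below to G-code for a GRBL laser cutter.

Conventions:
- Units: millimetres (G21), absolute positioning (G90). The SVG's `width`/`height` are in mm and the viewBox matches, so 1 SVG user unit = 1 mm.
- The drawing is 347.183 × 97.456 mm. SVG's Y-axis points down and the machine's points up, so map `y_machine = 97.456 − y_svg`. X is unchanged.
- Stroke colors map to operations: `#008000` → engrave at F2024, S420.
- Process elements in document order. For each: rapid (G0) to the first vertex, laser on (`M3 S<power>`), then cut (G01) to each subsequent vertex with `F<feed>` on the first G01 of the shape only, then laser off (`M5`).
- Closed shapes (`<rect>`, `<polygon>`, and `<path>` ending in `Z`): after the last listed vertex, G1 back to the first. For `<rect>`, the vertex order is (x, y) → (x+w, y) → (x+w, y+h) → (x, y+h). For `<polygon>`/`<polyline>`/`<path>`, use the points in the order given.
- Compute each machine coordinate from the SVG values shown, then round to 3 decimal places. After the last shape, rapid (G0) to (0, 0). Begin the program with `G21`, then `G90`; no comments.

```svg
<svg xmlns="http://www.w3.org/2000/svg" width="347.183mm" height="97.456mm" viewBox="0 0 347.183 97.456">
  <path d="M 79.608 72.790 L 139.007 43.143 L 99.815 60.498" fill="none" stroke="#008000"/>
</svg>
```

G21
G90
G0 X79.608 Y24.666
M3 S420
G01 X139.007 Y54.313 F2024
G01 X99.815 Y36.958
M5
G0 X0.000 Y0.000

1 u = 1 mm; y_m = 97.456 − y.

[1] `<path>` open polyline, #008000→engrave S420 F2024: (79.608,24.666) → (139.007,54.313) → (99.815,36.958)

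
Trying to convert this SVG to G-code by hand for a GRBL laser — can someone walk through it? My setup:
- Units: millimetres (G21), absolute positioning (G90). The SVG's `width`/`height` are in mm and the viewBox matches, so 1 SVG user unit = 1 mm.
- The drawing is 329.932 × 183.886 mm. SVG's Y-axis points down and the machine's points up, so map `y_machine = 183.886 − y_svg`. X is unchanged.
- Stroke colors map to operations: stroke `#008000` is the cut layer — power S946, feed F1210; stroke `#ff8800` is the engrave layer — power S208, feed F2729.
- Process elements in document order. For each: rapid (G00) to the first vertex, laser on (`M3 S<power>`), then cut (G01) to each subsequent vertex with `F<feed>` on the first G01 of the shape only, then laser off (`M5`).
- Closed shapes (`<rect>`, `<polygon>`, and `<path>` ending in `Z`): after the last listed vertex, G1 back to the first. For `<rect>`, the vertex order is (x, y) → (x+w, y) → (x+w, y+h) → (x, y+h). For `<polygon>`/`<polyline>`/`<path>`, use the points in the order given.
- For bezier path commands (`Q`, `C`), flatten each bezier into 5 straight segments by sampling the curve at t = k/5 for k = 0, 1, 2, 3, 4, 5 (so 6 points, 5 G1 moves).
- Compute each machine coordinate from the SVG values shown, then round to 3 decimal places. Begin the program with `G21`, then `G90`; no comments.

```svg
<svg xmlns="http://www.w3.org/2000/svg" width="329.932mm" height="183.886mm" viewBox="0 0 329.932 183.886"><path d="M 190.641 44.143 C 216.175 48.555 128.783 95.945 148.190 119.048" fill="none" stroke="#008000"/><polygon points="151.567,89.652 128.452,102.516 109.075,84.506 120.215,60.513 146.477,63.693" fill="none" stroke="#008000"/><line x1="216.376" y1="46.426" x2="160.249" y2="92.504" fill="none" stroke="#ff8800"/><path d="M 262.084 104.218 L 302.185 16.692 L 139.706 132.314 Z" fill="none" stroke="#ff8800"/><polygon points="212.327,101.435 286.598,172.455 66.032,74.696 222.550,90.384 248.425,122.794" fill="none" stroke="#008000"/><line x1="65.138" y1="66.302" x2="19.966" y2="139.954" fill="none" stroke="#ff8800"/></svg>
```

G21
G90
G00 X190.641 Y139.743
M3 S946
G01 X194.168 Y132.477 F1210
G01 X181.140 Y118.124
G01 X162.103 Y99.914
G01 X147.604 Y81.076
G01 X148.190 Y64.838
M5
G00 X151.567 Y94.234
M3 S946
G01 X128.452 Y81.370 F1210
G01 X109.075 Y99.380
G01 X120.215 Y123.373
G01 X146.477 Y120.193
G01 X151.567 Y94.234
M5
G00 X216.376 Y137.460
M3 S208
G01 X160.249 Y91.382 F2729
M5
G00 X262.084 Y79.668
M3 S208
G01 X302.185 Y167.194 F2729
G01 X139.706 Y51.572
G01 X262.084 Y79.668
M5
G00 X212.327 Y82.451
M3 S946
G01 X286.598 Y11.431 F1210
G01 X66.032 Y109.190
G01 X222.550 Y93.502
G01 X248.425 Y61.092
G01 X212.327 Y82.451
M5
G00 X65.138 Y117.584
M3 S208
G01 X19.966 Y43.932 F2729
M5

1 u = 1 mm; y_m = 183.886 − y.

[1] `<path>` cubic bezier, #008000→cut S946 F1210: (190.641,139.743) → (194.168,132.477) → (181.140,118.124) → (162.103,99.914) → (147.604,81.076) → (148.190,64.838)

[2] `<polygon>` regular polygon, #008000→cut S946 F1210: (151.567,94.234) → (128.452,81.370) → (109.075,99.380) → (120.215,123.373) → (146.477,120.193) → (151.567,94.234) (closed)

[3] `<line>` line segment, #ff8800→engrave S208 F2729: (216.376,137.460) → (160.249,91.382)

[4] `<path>` closed polygon, #ff8800→engrave S208 F2729: (262.084,79.668) → (302.185,167.194) → (139.706,51.572) → (262.084,79.668) (closed)

[5] `<polygon>` closed polygon, #008000→cut S946 F1210: (212.327,82.451) → (286.598,11.431) → (66.032,109.190) → (222.550,93.502) → (248.425,61.092) → (212.327,82.451) (closed)

[6] `<line>` line segment, #ff8800→engrave S208 F2729: (65.138,117.584) → (19.966,43.932)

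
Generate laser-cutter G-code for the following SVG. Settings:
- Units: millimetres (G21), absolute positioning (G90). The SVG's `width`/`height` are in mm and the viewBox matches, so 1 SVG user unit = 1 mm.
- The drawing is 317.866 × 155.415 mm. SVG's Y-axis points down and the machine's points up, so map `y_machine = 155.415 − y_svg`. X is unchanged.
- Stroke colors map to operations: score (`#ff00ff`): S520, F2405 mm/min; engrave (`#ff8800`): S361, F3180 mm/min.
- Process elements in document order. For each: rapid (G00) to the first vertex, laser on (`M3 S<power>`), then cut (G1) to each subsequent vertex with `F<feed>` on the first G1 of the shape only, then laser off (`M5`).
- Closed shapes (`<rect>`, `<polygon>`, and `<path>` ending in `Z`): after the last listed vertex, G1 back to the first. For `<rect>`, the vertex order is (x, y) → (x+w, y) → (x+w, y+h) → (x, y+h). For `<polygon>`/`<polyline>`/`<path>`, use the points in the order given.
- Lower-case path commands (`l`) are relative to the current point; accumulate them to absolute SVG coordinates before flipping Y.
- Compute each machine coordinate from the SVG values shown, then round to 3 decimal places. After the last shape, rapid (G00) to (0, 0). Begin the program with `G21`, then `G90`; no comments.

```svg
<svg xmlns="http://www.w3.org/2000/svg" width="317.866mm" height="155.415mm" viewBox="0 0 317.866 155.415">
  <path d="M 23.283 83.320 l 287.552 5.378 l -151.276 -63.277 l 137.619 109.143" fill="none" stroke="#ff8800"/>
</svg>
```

G21
G90
G00 X23.283 Y72.095
M3 S361
G1 X310.835 Y66.717 F3180
G1 X159.559 Y129.994
G1 X297.178 Y20.851
M5
G00 X0.000 Y0.000

Since the viewBox matches the mm dimensions, user units are millimetres directly. The only transform is the Y-flip y_m = 155.415 − y_svg.

Shape 1 is a open polyline drawn with `<path>`. Its stroke #ff8800 means engrave at S361, F3180. After flipping Y the toolpath is (23.283,72.095) → (310.835,66.717) → (159.559,129.994) → (297.178,20.851).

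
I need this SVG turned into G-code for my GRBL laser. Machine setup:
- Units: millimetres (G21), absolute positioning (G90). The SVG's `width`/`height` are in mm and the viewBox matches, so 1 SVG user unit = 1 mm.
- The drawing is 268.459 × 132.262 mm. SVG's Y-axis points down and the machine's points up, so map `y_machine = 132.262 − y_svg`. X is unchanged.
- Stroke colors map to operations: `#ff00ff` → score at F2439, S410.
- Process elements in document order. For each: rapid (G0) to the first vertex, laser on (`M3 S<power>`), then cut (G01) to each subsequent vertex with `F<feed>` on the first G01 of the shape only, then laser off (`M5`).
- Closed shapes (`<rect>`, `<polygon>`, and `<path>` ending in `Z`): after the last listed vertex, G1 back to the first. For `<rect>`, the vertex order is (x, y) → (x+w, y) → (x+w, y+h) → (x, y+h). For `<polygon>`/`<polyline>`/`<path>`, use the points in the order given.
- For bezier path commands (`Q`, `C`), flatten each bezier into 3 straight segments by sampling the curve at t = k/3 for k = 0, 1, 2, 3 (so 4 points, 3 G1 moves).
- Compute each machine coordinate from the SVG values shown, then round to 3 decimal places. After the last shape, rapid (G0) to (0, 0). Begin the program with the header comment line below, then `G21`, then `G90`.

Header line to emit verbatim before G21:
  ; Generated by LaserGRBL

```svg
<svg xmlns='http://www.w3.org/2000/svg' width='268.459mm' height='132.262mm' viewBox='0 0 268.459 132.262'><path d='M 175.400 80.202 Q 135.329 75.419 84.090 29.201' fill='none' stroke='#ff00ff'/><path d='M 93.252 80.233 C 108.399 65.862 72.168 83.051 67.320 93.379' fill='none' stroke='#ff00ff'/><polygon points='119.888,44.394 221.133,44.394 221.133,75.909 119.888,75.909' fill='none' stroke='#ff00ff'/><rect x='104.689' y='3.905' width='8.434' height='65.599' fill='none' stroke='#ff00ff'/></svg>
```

; Generated by LaserGRBL
G21
G90
G0 X175.400 Y52.060
M3 S410
G01 X147.445 Y59.853 F2439
G01 X117.008 Y76.853
G01 X84.090 Y103.061
M5
G0 X93.252 Y52.029
M3 S410
G01 X94.338 Y57.303 F2439
G01 X79.564 Y50.075
G01 X67.320 Y38.883
M5
G0 X119.888 Y87.868
M3 S410
G01 X221.133 Y87.868 F2439
G01 X221.133 Y56.353
G01 X119.888 Y56.353
G01 X119.888 Y87.868
M5
G0 X104.689 Y128.357
M3 S410
G01 X113.123 Y128.357 F2439
G01 X113.123 Y62.758
G01 X104.689 Y62.758
G01 X104.689 Y128.357
M5
G0 X0.000 Y0.000

viewBox `0 0 268.459 132.262` with mm width/height → 1 unit = 1 mm. Flip: y_m = 132.262 − y_svg.

**Shape 1** — `<path>` quadratic bezier, stroke `#ff00ff` → score (S410, F2439). Control points (SVG): P0=(175.400,80.202), P1=(135.329,75.419), P2=(84.090,29.201); sampled at t=k/3. Machine vertices: (175.400,52.060) → (147.445,59.853) → (117.008,76.853) → (84.090,103.061). Open path.

**Shape 2** — `<path>` cubic bezier, stroke `#ff00ff` → score (S410, F2439). Control points (SVG): P0=(93.252,80.233), P1=(108.399,65.862), P2=(72.168,83.051), P3=(67.320,93.379); sampled at t=k/3. Machine vertices: (93.252,52.029) → (94.338,57.303) → (79.564,50.075) → (67.320,38.883). Open path.

**Shape 3** — `<polygon>` rectangle, stroke `#ff00ff` → score (S410, F2439). Machine vertices: (119.888,87.868) → (221.133,87.868) → (221.133,56.353) → (119.888,56.353) → (119.888,87.868). Closed: final G1 returns to the first vertex.

**Shape 4** — `<rect>` rectangle, stroke `#ff00ff` → score (S410, F2439). Machine vertices: (104.689,128.357) → (113.123,128.357) → (113.123,62.758) → (104.689,62.758) → (104.689,128.357). Closed: final G1 returns to the first vertex.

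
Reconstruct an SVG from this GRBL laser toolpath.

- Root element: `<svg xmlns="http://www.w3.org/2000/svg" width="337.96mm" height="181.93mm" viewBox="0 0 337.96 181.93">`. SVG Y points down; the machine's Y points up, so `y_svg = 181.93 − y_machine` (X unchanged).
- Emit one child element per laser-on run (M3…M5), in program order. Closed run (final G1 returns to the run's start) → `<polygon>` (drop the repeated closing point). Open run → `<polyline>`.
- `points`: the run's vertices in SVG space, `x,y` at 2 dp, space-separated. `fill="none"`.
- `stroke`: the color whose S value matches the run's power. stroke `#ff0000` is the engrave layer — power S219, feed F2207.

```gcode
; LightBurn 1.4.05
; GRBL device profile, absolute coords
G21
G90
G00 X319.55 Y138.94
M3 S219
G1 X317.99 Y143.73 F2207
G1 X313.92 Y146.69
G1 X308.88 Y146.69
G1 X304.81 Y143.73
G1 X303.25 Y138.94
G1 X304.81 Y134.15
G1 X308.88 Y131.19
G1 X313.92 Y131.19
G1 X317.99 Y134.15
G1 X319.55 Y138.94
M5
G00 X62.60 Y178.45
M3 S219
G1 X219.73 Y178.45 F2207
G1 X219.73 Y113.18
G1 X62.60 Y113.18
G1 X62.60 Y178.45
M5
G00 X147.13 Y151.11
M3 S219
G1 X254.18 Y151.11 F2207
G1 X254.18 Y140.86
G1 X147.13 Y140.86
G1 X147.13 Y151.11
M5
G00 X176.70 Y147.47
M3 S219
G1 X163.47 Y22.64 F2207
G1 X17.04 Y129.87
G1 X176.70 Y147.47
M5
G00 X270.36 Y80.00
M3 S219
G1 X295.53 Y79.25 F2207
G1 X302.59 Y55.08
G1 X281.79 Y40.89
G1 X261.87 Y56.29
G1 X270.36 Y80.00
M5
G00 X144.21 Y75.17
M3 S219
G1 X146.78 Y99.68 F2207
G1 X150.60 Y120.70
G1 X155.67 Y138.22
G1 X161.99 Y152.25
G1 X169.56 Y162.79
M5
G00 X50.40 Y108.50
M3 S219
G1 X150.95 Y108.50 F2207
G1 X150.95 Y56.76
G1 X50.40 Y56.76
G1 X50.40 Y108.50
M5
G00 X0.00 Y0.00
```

<svg xmlns="http://www.w3.org/2000/svg" width="337.96mm" height="181.93mm" viewBox="0 0 337.96 181.93">
  <polygon points="319.55,42.99 317.99,38.20 313.92,35.24 308.88,35.24 304.81,38.20 303.25,42.99 304.81,47.78 308.88,50.74 313.92,50.74 317.99,47.78" fill="none" stroke="#ff0000"/>
  <polygon points="62.60,3.48 219.73,3.48 219.73,68.75 62.60,68.75" fill="none" stroke="#ff0000"/>
  <polygon points="147.13,30.82 254.18,30.82 254.18,41.07 147.13,41.07" fill="none" stroke="#ff0000"/>
  <polygon points="176.70,34.46 163.47,159.29 17.04,52.06" fill="none" stroke="#ff0000"/>
  <polygon points="270.36,101.93 295.53,102.68 302.59,126.85 281.79,141.04 261.87,125.64" fill="none" stroke="#ff0000"/>
  <polyline points="144.21,106.76 146.78,82.25 150.60,61.23 155.67,43.71 161.99,29.68 169.56,19.14" fill="none" stroke="#ff0000"/>
  <polygon points="50.40,73.43 150.95,73.43 150.95,125.17 50.40,125.17" fill="none" stroke="#ff0000"/>
</svg>

Each laser-on run becomes one SVG element. Flip Y back into SVG space with y_svg = 181.93 − y_machine. Every run uses S219, so all elements get stroke `#ff0000` (engrave).

Run 1: The run returns to its start, so emit a `<polygon>` with points (Y-flipped): 319.55,42.99 317.99,38.20 313.92,35.24 308.88,35.24 304.81,38.20 303.25,42.99 304.81,47.78 308.88,50.74 313.92,50.74 317.99,47.78.

Run 2: The run returns to its start, so emit a `<polygon>` with points (Y-flipped): 62.60,3.48 219.73,3.48 219.73,68.75 62.60,68.75.

Run 3: The run returns to its start, so emit a `<polygon>` with points (Y-flipped): 147.13,30.82 254.18,30.82 254.18,41.07 147.13,41.07.

Run 4: The run returns to its start, so emit a `<polygon>` with points (Y-flipped): 176.70,34.46 163.47,159.29 17.04,52.06.

Run 5: The run returns to its start, so emit a `<polygon>` with points (Y-flipped): 270.36,101.93 295.53,102.68 302.59,126.85 281.79,141.04 261.87,125.64.

Run 6: The run is open, so emit a `<polyline>` with points (Y-flipped): 144.21,106.76 146.78,82.25 150.60,61.23 155.67,43.71 161.99,29.68 169.56,19.14.

Run 7: The run returns to its start, so emit a `<polygon>` with points (Y-flipped): 50.40,73.43 150.95,73.43 150.95,125.17 50.40,125.17.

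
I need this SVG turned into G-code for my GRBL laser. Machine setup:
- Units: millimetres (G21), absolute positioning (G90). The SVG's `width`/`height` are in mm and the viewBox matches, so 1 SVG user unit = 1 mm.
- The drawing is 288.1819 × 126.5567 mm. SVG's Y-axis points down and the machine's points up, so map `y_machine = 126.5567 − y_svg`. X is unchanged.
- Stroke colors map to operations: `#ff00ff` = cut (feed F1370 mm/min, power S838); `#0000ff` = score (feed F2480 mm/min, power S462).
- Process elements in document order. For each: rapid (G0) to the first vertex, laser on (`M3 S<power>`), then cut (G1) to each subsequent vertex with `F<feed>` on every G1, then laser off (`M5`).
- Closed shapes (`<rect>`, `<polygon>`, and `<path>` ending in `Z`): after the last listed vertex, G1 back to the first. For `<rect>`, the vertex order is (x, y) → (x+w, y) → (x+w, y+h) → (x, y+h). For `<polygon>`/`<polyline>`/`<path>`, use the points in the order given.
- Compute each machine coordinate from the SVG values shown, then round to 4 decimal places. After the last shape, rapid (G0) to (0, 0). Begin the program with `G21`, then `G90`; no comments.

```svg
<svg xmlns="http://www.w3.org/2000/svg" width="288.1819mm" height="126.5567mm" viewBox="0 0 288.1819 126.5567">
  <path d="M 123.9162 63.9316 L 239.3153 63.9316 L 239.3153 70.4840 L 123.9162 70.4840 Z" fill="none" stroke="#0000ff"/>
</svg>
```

G21
G90
G0 X123.9162 Y62.6251
M3 S462
G1 X239.3153 Y62.6251 F2480
G1 X239.3153 Y56.0727 F2480
G1 X123.9162 Y56.0727 F2480
G1 X123.9162 Y62.6251 F2480
M5
G0 X0.0000 Y0.0000

1 u = 1 mm; y_m = 126.5567 − y.

[1] `<path>` rectangle, #0000ff→score S462 F2480: (123.9162,62.6251) → (239.3153,62.6251) → (239.3153,56.0727) → (123.9162,56.0727) → (123.9162,62.6251) (closed)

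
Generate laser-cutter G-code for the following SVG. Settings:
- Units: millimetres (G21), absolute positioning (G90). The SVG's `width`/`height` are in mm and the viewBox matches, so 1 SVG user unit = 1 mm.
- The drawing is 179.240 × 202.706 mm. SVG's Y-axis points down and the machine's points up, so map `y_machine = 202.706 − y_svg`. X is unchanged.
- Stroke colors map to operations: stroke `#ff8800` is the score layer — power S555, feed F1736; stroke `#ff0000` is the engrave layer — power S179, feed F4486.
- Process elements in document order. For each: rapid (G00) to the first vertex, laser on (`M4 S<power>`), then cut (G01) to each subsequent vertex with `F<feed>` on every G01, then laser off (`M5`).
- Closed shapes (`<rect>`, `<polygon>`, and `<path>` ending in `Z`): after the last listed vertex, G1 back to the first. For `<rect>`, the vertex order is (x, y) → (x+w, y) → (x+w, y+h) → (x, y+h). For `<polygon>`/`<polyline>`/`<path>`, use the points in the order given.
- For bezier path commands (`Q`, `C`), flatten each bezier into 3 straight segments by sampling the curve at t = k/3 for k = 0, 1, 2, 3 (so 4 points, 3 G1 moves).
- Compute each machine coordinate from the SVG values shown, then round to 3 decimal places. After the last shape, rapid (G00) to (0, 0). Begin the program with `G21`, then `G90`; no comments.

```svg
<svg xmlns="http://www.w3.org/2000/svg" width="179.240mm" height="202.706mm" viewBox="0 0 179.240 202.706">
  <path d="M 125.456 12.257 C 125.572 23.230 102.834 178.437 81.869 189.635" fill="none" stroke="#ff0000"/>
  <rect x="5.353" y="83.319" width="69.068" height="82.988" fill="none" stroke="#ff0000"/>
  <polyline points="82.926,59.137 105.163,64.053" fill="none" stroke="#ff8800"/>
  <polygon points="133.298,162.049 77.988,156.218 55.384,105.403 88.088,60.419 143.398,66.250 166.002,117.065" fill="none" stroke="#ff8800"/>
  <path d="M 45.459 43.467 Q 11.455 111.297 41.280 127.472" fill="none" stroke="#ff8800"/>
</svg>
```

G21
G90
G00 X125.456 Y190.449
M4 S179
G01 X118.866 Y142.074 F4486
G01 X102.513 Y61.596 F4486
G01 X81.869 Y13.071 F4486
M5
G00 X5.353 Y119.387
M4 S179
G01 X74.421 Y119.387 F4486
G01 X74.421 Y36.399 F4486
G01 X5.353 Y36.399 F4486
G01 X5.353 Y119.387 F4486
M5
G00 X82.926 Y143.569
M4 S555
G01 X105.163 Y138.653 F1736
M5
G00 X133.298 Y40.657
M4 S555
G01 X77.988 Y46.488 F1736
G01 X55.384 Y97.303 F1736
G01 X88.088 Y142.287 F1736
G01 X143.398 Y136.456 F1736
G01 X166.002 Y85.641 F1736
G01 X133.298 Y40.657 F1736
M5
G00 X45.459 Y159.239
M4 S555
G01 X29.882 Y119.758 F1736
G01 X28.489 Y91.757 F1736
G01 X41.280 Y75.234 F1736
M5
G00 X0.000 Y0.000

1 u = 1 mm; y_m = 202.706 − y.

[1] `<path>` cubic bezier, #ff0000→engrave S179 F4486: (125.456,190.449) → (118.866,142.074) → (102.513,61.596) → (81.869,13.071)

[2] `<rect>` rectangle, #ff0000→engrave S179 F4486: (5.353,119.387) → (74.421,119.387) → (74.421,36.399) → (5.353,36.399) → (5.353,119.387) (closed)

[3] `<polyline>` line segment, #ff8800→score S555 F1736: (82.926,143.569) → (105.163,138.653)

[4] `<polygon>` regular polygon, #ff8800→score S555 F1736: (133.298,40.657) → (77.988,46.488) → (55.384,97.303) → (88.088,142.287) → (143.398,136.456) → (166.002,85.641) → (133.298,40.657) (closed)

[5] `<path>` quadratic bezier, #ff8800→score S555 F1736: (45.459,159.239) → (29.882,119.758) → (28.489,91.757) → (41.280,75.234)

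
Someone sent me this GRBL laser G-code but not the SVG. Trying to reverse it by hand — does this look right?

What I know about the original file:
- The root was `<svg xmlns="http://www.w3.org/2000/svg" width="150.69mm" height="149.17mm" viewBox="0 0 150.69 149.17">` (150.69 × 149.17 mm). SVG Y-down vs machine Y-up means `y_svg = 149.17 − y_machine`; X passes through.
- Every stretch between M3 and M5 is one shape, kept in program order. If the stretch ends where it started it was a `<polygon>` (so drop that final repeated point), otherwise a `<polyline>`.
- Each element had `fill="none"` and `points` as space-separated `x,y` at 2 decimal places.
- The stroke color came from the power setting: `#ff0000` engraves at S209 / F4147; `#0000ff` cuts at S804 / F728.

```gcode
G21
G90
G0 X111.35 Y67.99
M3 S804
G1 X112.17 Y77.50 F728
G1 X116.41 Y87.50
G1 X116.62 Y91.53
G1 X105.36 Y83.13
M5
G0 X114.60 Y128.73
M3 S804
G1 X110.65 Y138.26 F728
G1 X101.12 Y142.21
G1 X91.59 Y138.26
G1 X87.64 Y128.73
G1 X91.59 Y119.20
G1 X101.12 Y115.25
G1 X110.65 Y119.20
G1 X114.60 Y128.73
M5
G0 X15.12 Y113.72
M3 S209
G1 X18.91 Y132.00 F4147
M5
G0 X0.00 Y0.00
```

Machine Y-up, SVG Y-down with viewBox height 149.17, so y_svg = 149.17 − y_machine; X carries over.

Run 1: S804 ⇒ cut layer `#0000ff`. The run is open, so emit a `<polyline>` with points (Y-flipped): 111.35,81.18 112.17,71.67 116.41,61.67 116.62,57.64 105.36,66.04.

Run 2: power S804 maps to stroke `#0000ff` (cut). The run returns to its start, so emit a `<polygon>` with points (Y-flipped): 114.60,20.44 110.65,10.91 101.12,6.96 91.59,10.91 87.64,20.44 91.59,29.97 101.12,33.92 110.65,29.97.

Run 3: S209 ⇒ engrave layer `#ff0000`. The run is open, so emit a `<polyline>` with points (Y-flipped): 15.12,35.45 18.91,17.17.

<svg xmlns="http://www.w3.org/2000/svg" width="150.69mm" height="149.17mm" viewBox="0 0 150.69 149.17">
  <polyline points="111.35,81.18 112.17,71.67 116.41,61.67 116.62,57.64 105.36,66.04" fill="none" stroke="#0000ff"/>
  <polygon points="114.60,20.44 110.65,10.91 101.12,6.96 91.59,10.91 87.64,20.44 91.59,29.97 101.12,33.92 110.65,29.97" fill="none" stroke="#0000ff"/>
  <polyline points="15.12,35.45 18.91,17.17" fill="none" stroke="#ff0000"/>
</svg>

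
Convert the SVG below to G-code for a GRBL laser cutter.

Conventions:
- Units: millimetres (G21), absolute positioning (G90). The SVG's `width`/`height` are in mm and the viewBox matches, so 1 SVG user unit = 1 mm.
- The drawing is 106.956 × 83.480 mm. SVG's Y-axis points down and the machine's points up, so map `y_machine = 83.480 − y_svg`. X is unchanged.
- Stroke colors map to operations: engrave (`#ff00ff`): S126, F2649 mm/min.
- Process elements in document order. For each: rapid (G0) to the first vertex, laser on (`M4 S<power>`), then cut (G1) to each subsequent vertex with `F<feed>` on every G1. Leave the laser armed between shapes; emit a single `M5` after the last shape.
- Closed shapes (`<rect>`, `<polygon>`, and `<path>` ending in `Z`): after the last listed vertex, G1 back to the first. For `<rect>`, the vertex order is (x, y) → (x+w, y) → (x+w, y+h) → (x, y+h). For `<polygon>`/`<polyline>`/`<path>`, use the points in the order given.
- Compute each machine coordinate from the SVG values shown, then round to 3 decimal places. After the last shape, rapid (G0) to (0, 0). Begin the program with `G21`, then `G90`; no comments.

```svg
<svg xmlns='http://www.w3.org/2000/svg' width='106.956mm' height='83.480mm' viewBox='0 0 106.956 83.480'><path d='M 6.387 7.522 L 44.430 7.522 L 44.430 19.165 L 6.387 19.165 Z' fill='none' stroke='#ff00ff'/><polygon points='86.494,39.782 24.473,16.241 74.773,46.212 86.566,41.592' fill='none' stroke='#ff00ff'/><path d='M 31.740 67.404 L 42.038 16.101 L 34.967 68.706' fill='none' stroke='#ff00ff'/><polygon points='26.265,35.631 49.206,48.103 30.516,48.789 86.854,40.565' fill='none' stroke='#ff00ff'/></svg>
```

1 u = 1 mm; y_m = 83.480 − y.

[1] `<path>` rectangle, #ff00ff→engrave S126 F2649: (6.387,75.958) → (44.430,75.958) → (44.430,64.315) → (6.387,64.315) → (6.387,75.958) (closed)

[2] `<polygon>` closed polygon, #ff00ff→engrave S126 F2649: (86.494,43.698) → (24.473,67.239) → (74.773,37.268) → (86.566,41.888) → (86.494,43.698) (closed)

[3] `<path>` open polyline, #ff00ff→engrave S126 F2649: (31.740,16.076) → (42.038,67.379) → (34.967,14.774)

[4] `<polygon>` closed polygon, #ff00ff→engrave S126 F2649: (26.265,47.849) → (49.206,35.377) → (30.516,34.691) → (86.854,42.915) → (26.265,47.849) (closed)

G21
G90
G0 X6.387 Y75.958
M4 S126
G1 X44.430 Y75.958 F2649
G1 X44.430 Y64.315 F2649
G1 X6.387 Y64.315 F2649
G1 X6.387 Y75.958 F2649
G0 X86.494 Y43.698
M4 S126
G1 X24.473 Y67.239 F2649
G1 X74.773 Y37.268 F2649
G1 X86.566 Y41.888 F2649
G1 X86.494 Y43.698 F2649
G0 X31.740 Y16.076
M4 S126
G1 X42.038 Y67.379 F2649
G1 X34.967 Y14.774 F2649
G0 X26.265 Y47.849
M4 S126
G1 X49.206 Y35.377 F2649
G1 X30.516 Y34.691 F2649
G1 X86.854 Y42.915 F2649
G1 X26.265 Y47.849 F2649
M5
G0 X0.000 Y0.000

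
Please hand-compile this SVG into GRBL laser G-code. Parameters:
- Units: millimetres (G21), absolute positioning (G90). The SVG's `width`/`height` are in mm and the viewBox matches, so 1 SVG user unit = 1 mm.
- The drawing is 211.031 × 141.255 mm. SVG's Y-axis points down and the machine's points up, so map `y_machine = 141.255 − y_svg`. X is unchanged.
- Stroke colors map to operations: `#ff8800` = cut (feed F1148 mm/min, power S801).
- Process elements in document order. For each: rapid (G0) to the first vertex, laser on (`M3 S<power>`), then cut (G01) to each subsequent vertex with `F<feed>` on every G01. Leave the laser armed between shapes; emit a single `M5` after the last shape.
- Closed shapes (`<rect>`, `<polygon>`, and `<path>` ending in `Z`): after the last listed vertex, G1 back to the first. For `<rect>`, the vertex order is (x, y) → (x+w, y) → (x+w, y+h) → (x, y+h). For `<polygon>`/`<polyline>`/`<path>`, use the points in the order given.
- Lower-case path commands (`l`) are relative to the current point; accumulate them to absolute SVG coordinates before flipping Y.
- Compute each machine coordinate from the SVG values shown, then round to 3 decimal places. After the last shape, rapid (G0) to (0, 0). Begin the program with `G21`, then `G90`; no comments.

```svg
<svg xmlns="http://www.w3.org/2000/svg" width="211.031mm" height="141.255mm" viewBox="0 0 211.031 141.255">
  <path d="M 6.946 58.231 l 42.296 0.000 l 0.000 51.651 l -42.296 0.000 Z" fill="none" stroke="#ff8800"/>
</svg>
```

G21
G90
G0 X6.946 Y83.024
M3 S801
G01 X49.242 Y83.024 F1148
G01 X49.242 Y31.373 F1148
G01 X6.946 Y31.373 F1148
G01 X6.946 Y83.024 F1148
M5
G0 X0.000 Y0.000

1 u = 1 mm; y_m = 141.255 − y.

[1] `<path>` rectangle, #ff8800→cut S801 F1148: (6.946,83.024) → (49.242,83.024) → (49.242,31.373) → (6.946,31.373) → (6.946,83.024) (closed)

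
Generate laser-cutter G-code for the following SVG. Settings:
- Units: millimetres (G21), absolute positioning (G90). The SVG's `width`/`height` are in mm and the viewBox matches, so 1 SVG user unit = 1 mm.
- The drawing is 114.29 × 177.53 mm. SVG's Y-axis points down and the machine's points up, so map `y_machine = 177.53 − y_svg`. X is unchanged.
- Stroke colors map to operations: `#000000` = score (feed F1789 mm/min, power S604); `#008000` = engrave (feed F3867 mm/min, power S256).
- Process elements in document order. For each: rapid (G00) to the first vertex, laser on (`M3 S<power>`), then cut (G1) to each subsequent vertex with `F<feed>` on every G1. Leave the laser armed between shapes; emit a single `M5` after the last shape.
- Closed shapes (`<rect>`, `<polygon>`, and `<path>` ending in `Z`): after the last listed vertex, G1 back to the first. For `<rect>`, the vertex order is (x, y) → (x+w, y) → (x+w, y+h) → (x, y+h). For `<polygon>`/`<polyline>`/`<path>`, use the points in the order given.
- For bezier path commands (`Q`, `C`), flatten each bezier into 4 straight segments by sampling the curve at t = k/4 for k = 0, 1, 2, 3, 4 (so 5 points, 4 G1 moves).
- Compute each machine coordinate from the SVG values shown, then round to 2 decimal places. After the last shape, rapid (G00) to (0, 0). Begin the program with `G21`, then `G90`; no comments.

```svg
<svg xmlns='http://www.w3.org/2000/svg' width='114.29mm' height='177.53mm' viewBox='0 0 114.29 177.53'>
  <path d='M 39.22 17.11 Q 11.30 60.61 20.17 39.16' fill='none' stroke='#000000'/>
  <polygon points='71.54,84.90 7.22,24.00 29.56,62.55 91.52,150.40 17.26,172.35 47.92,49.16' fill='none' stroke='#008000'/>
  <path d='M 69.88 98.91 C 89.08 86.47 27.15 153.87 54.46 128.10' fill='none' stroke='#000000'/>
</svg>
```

G21
G90
G00 X39.22 Y160.42
M3 S604
G1 X27.56 Y142.73 F1789
G1 X20.50 Y133.16 F1789
G1 X18.03 Y131.70 F1789
G1 X20.17 Y138.37 F1789
G00 X71.54 Y92.63
M3 S256
G1 X7.22 Y153.53 F3867
G1 X29.56 Y114.98 F3867
G1 X91.52 Y27.13 F3867
G1 X17.26 Y5.18 F3867
G1 X47.92 Y128.37 F3867
G1 X71.54 Y92.63 F3867
G00 X69.88 Y78.62
M3 S604
G1 X71.73 Y75.68 F1789
G1 X59.13 Y59.03 F1789
G1 X48.05 Y44.87 F1789
G1 X54.46 Y49.43 F1789
M5
G00 X0.00 Y0.00

Since the viewBox matches the mm dimensions, user units are millimetres directly. The only transform is the Y-flip y_m = 177.53 − y_svg.

Shape 1 is a quadratic bezier drawn with `<path>`. Its stroke #000000 means score at S604, F1789. After flipping Y the toolpath is (39.22,160.42) → (27.56,142.73) → (20.50,133.16) → (18.03,131.70) → (20.17,138.37).

Shape 2 is a closed polygon drawn with `<polygon>`. Its stroke #008000 means engrave at S256, F3867. After flipping Y the toolpath is (71.54,92.63) → (7.22,153.53) → (29.56,114.98) → (91.52,27.13) → (17.26,5.18) → (47.92,128.37) → (71.54,92.63), returning to the start.

Shape 3 is a cubic bezier drawn with `<path>`. Its stroke #000000 means score at S604, F1789. After flipping Y the toolpath is (69.88,78.62) → (71.73,75.68) → (59.13,59.03) → (48.05,44.87) → (54.46,49.43).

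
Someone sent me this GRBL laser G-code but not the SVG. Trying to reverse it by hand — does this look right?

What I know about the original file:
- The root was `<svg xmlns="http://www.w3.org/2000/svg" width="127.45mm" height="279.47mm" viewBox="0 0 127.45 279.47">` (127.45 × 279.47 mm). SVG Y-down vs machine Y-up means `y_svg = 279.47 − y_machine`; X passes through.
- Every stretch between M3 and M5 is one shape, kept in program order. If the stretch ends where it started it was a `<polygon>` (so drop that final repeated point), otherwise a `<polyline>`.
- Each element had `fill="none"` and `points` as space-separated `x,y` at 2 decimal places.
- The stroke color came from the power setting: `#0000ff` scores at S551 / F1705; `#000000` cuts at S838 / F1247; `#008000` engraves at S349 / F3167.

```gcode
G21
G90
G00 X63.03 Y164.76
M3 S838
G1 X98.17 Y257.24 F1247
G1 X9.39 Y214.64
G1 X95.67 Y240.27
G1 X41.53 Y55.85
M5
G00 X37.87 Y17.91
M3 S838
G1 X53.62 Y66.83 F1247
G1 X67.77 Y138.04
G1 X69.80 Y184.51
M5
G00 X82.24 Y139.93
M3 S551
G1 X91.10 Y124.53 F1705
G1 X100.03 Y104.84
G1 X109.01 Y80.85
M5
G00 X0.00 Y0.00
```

<svg xmlns="http://www.w3.org/2000/svg" width="127.45mm" height="279.47mm" viewBox="0 0 127.45 279.47">
  <polyline points="63.03,114.71 98.17,22.23 9.39,64.83 95.67,39.20 41.53,223.62" fill="none" stroke="#000000"/>
  <polyline points="37.87,261.56 53.62,212.64 67.77,141.43 69.80,94.96" fill="none" stroke="#000000"/>
  <polyline points="82.24,139.54 91.10,154.94 100.03,174.63 109.01,198.62" fill="none" stroke="#0000ff"/>
</svg>

Machine Y-up, SVG Y-down with viewBox height 279.47, so y_svg = 279.47 − y_machine; X carries over.

Run 1: power S838 maps to stroke `#000000` (cut). The run is open, so emit a `<polyline>` with points (Y-flipped): 63.03,114.71 98.17,22.23 9.39,64.83 95.67,39.20 41.53,223.62.

Run 2: power S838 maps to stroke `#000000` (cut). The run is open, so emit a `<polyline>` with points (Y-flipped): 37.87,261.56 53.62,212.64 67.77,141.43 69.80,94.96.

Run 3: power S551 maps to stroke `#0000ff` (score). The run is open, so emit a `<polyline>` with points (Y-flipped): 82.24,139.54 91.10,154.94 100.03,174.63 109.01,198.62.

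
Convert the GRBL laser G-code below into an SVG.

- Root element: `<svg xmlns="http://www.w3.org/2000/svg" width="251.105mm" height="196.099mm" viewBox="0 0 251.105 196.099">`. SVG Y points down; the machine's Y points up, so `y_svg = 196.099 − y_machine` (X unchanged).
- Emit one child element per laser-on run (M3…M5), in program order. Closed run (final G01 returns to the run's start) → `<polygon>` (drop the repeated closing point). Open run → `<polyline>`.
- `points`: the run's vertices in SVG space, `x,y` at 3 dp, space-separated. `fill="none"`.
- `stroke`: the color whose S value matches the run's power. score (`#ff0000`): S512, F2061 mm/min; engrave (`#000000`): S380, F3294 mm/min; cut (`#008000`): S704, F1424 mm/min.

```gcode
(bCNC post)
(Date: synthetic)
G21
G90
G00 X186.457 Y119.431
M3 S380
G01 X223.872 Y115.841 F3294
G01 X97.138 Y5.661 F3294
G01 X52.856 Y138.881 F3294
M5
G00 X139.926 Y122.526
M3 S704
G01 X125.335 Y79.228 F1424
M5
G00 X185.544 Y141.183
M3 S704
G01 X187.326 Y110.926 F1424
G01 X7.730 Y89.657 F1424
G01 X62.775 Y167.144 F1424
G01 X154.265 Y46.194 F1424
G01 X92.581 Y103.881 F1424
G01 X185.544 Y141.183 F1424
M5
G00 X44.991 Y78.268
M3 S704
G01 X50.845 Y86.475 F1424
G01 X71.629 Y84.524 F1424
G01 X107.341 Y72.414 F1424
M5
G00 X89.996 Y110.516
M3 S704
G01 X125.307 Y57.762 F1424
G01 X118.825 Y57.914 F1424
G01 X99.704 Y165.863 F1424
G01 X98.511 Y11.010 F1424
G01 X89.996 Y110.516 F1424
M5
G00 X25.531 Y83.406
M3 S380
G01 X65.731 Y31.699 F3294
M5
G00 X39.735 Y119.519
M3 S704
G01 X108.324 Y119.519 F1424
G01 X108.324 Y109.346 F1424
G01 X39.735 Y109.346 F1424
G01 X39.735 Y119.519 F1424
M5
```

<svg xmlns="http://www.w3.org/2000/svg" width="251.105mm" height="196.099mm" viewBox="0 0 251.105 196.099">
  <polyline points="186.457,76.668 223.872,80.258 97.138,190.438 52.856,57.218" fill="none" stroke="#000000"/>
  <polyline points="139.926,73.573 125.335,116.871" fill="none" stroke="#008000"/>
  <polygon points="185.544,54.916 187.326,85.173 7.730,106.442 62.775,28.955 154.265,149.905 92.581,92.218" fill="none" stroke="#008000"/>
  <polyline points="44.991,117.831 50.845,109.624 71.629,111.575 107.341,123.685" fill="none" stroke="#008000"/>
  <polygon points="89.996,85.583 125.307,138.337 118.825,138.185 99.704,30.236 98.511,185.089" fill="none" stroke="#008000"/>
  <polyline points="25.531,112.693 65.731,164.400" fill="none" stroke="#000000"/>
  <polygon points="39.735,76.580 108.324,76.580 108.324,86.753 39.735,86.753" fill="none" stroke="#008000"/>
</svg>

Machine Y-up, SVG Y-down with viewBox height 196.099, so y_svg = 196.099 − y_machine; X carries over.

Run 1: S380 ⇒ engrave layer `#000000`. The run is open, so emit a `<polyline>` with points (Y-flipped): 186.457,76.668 223.872,80.258 97.138,190.438 52.856,57.218.

Run 2: power S704 maps to stroke `#008000` (cut). The run is open, so emit a `<polyline>` with points (Y-flipped): 139.926,73.573 125.335,116.871.

Run 3: power S704 maps to stroke `#008000` (cut). The run returns to its start, so emit a `<polygon>` with points (Y-flipped): 185.544,54.916 187.326,85.173 7.730,106.442 62.775,28.955 154.265,149.905 92.581,92.218.

Run 4: S704 ⇒ cut layer `#008000`. The run is open, so emit a `<polyline>` with points (Y-flipped): 44.991,117.831 50.845,109.624 71.629,111.575 107.341,123.685.

Run 5: power S704 maps to stroke `#008000` (cut). The run returns to its start, so emit a `<polygon>` with points (Y-flipped): 89.996,85.583 125.307,138.337 118.825,138.185 99.704,30.236 98.511,185.089.

Run 6: power S380 maps to stroke `#000000` (engrave). The run is open, so emit a `<polyline>` with points (Y-flipped): 25.531,112.693 65.731,164.400.

Run 7: power S704 maps to stroke `#008000` (cut). The run returns to its start, so emit a `<polygon>` with points (Y-flipped): 39.735,76.580 108.324,76.580 108.324,86.753 39.735,86.753.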